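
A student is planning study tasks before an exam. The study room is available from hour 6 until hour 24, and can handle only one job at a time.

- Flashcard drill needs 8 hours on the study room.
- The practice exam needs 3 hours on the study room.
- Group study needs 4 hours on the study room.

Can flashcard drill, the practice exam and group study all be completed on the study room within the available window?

The study room window is 24 − 6 = 18 hours.
Running back to back, the jobs need 8 + 3 + 4 = 15 hours on the study room.
Since 15 ≤ 18, they fit within the window.

Yes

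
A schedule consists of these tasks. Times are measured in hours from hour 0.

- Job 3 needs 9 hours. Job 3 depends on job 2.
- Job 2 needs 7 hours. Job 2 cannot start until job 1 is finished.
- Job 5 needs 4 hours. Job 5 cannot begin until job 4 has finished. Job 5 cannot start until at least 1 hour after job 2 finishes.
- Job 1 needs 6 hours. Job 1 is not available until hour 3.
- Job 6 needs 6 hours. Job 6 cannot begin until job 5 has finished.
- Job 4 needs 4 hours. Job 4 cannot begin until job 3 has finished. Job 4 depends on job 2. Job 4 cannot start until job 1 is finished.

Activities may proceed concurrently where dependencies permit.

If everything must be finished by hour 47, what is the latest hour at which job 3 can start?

Job 6 must finish by hour 47; it takes 6 hours, so it must start by 47 − 6 = hour 41.
Job 5 feeds into job 6 (must start by hour 41); so job 5 must finish by hour 41 and therefore start by hour 37.
Job 4 feeds into job 5 (must start by hour 37); so job 4 must finish by hour 37 and therefore start by hour 33.
Since job 4 (must start by hour 33) depends on it, job 3 must finish by hour 33. Backing off its 9-hour duration gives a latest start of hour 24.

24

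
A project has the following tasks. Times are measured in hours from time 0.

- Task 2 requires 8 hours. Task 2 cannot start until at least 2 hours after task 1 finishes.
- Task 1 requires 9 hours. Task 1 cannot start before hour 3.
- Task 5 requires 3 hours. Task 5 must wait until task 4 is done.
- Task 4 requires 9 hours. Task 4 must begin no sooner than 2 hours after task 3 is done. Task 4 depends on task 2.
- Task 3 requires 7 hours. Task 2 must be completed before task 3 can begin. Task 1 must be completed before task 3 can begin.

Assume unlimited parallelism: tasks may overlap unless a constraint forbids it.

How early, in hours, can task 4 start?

After its own release at hour 3, task 1 can start at hour 3 and finishes at hour 12.
After task 1 (finishes hour 12, plus 2-hour gap → hour 14), task 2 can start at hour 14 and finishes at hour 22.
Task 3 needs all of task 2 (finishes hour 22); task 1 (finishes hour 12). That puts its earliest start at hour 22; it finishes at 22 + 7 = hour 29.
Task 4 waits on task 3 (finishes hour 29, plus 2-hour gap → hour 31); task 2 (finishes hour 22). The latest of these is hour 31, which is the earliest task 4 can start.

31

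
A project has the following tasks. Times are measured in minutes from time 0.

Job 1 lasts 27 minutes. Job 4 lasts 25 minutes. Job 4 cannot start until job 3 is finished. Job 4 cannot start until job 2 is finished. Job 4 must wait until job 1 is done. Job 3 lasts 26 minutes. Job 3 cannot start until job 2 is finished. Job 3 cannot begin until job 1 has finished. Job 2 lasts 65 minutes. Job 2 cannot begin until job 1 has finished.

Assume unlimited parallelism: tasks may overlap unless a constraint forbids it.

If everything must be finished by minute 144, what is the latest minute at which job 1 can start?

1

Job 4 has no dependents, so it just needs to finish by minute 144. Starting by 144 − 25 = minute 119 achieves that.
Job 3 feeds into job 4 (must start by minute 119); so job 3 must finish by minute 119 and therefore start by minute 93.
Job 2 has several dependents: job 3 (must start by minute 93); job 4 (must start by minute 119). The earliest of those limits is minute 93, so job 2 must start by 93 − 65 = minute 28.
Job 1 feeds job 2 (must start by minute 28); job 3 (must start by minute 93); job 4 (must start by minute 119). Taking the minimum, job 1 must finish by minute 28 and start by 28 − 27 = minute 1.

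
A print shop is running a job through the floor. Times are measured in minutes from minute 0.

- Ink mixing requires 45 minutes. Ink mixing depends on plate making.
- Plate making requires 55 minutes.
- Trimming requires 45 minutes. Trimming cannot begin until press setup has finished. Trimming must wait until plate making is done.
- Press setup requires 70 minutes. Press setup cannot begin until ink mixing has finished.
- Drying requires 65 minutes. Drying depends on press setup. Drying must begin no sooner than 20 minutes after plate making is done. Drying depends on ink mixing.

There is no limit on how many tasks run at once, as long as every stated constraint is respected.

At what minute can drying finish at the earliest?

Plate making has no prerequisites, so it starts at minute 0 and finishes at minute 55.
Ink mixing waits on plate making (finishes minute 55), so it starts at minute 55 and finishes at 55 + 45 = minute 100.
After ink mixing (finishes minute 100), press setup can start at minute 100 and finishes at minute 170.
For drying: press setup (finishes minute 170); plate making (finishes minute 55, plus 20-minute gap → minute 75); ink mixing (finishes minute 100). Taking the maximum gives a start of minute 170, and it finishes at 170 + 65 = minute 235.

235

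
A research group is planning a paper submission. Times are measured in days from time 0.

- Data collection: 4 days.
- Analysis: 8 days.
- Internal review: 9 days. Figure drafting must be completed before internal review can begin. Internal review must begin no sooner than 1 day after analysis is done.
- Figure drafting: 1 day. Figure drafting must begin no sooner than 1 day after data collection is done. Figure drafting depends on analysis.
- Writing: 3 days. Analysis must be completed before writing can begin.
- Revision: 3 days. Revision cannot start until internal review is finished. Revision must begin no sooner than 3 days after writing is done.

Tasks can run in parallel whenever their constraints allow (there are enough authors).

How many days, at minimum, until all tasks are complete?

Analysis can start immediately at day 0; it finishes at day 8.
After analysis (finishes day 8), writing can start at day 8 and finishes at day 11.
Data collection can start immediately at day 0; it finishes at day 4.
Figure drafting has to wait for data collection (finishes day 4, plus 1-day gap → day 5); analysis (finishes day 8). The latest of these is day 8, so figure drafting runs day 8 to 8 + 1 = day 9.
Internal review needs all of figure drafting (finishes day 9); analysis (finishes day 8, plus 1-day gap → day 9). That puts its earliest start at day 9; it finishes at 9 + 9 = day 18.
Revision cannot start until internal review (finishes day 18); writing (finishes day 11, plus 3-day gap → day 14). The controlling bound is day 18, so revision finishes at 18 + 3 = day 21.
All tasks are finished once the last one completes. Finish times: Data collection at 4, Analysis at 8, Figure drafting at 9, Writing at 11, Internal review at 18, Revision at 21. The latest is day 21.

21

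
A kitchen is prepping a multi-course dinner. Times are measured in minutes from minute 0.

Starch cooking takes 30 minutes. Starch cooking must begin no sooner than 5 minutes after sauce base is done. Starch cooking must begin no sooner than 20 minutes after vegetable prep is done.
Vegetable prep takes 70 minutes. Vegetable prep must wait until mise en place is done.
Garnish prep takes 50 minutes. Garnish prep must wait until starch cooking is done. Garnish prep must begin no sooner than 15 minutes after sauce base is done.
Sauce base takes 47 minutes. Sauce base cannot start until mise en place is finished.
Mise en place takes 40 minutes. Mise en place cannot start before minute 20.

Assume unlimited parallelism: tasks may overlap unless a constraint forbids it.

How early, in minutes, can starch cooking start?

Mise en place waits on its own release at minute 20, so it starts at minute 20 and finishes at 20 + 40 = minute 60.
Vegetable prep cannot begin until mise en place (finishes minute 60). It runs from minute 60 to 60 + 70 = minute 130.
After mise en place (finishes minute 60), sauce base can start at minute 60 and finishes at minute 107.
Starch cooking waits on sauce base (finishes minute 107, plus 5-minute gap → minute 112); vegetable prep (finishes minute 130, plus 20-minute gap → minute 150). The latest of these is minute 150, which is the earliest starch cooking can start.

150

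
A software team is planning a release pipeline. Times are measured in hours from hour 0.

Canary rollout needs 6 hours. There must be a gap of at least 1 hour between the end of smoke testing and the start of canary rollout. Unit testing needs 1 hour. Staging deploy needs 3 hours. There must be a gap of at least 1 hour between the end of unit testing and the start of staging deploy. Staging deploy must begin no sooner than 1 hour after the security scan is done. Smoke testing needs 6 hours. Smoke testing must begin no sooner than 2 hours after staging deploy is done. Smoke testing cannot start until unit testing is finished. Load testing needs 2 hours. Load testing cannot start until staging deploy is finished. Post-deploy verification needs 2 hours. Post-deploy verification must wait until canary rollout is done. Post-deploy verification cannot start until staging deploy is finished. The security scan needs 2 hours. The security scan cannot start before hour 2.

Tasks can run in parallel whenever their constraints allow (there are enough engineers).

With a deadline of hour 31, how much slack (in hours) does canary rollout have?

6

After its own release at hour 2, the security scan can start at hour 2 and finishes at hour 4.
Unit testing has no prerequisites, so it starts at hour 0 and finishes at hour 1.
Staging deploy has to wait for unit testing (finishes hour 1, plus 1-hour gap → hour 2); the security scan (finishes hour 4, plus 1-hour gap → hour 5). The latest of these is hour 5, so staging deploy runs hour 5 to 5 + 3 = hour 8.
Smoke testing needs all of staging deploy (finishes hour 8, plus 2-hour gap → hour 10); unit testing (finishes hour 1). That puts its earliest start at hour 10; it finishes at 10 + 6 = hour 16.
After smoke testing (finishes hour 16, plus 1-hour gap → hour 17), canary rollout can start at hour 17 and finishes at hour 23.

Working backward from the deadline:
To finish by hour 31, post-deploy verification (duration 2) must start no later than hour 29.
Canary rollout feeds into post-deploy verification (must start by hour 29); so canary rollout must finish by hour 29 and therefore start by hour 23.
So canary rollout can start as early as hour 17 and as late as hour 23, giving 23 − 17 = 6 hours of slack.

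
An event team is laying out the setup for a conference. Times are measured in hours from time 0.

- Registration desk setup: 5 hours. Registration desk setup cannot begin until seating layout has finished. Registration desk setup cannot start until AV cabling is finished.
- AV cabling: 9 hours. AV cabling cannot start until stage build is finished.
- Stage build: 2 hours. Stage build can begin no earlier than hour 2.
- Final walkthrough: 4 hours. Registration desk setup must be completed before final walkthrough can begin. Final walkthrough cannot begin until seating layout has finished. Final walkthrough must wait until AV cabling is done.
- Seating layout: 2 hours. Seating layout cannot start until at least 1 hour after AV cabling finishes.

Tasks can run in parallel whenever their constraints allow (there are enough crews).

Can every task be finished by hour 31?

After its own release at hour 2, stage build can start at hour 2 and finishes at hour 4.
AV cabling cannot begin until stage build (finishes hour 4). It runs from hour 4 to 4 + 9 = hour 13.
After AV cabling (finishes hour 13, plus 1-hour gap → hour 14), seating layout can start at hour 14 and finishes at hour 16.
Registration desk setup needs all of seating layout (finishes hour 16); AV cabling (finishes hour 13). That puts its earliest start at hour 16; it finishes at 16 + 5 = hour 21.
Final walkthrough has to wait for registration desk setup (finishes hour 21); seating layout (finishes hour 16); AV cabling (finishes hour 13). The latest of these is hour 21, so final walkthrough runs hour 21 to 21 + 4 = hour 25.
Every task is finished by hour 25, which is no later than the deadline of 31, so the schedule is feasible.

Yes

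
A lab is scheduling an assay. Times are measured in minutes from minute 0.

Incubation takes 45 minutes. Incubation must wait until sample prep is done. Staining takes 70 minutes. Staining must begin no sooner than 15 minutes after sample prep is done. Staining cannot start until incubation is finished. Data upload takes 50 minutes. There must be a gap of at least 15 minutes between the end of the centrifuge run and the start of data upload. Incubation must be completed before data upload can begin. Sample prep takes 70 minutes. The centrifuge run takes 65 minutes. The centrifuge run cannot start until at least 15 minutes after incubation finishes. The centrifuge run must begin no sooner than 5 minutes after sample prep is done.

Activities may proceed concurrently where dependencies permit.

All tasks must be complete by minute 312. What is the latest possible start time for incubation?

To finish by minute 312, data upload (duration 50) must start no later than minute 262.
The centrifuge run feeds into data upload (must start by minute 262, minus 15-minute gap → minute 247); so the centrifuge run must finish by minute 247 and therefore start by minute 182.
Nothing follows staining; the deadline of minute 312 is its only limit. It must start by 312 − 70 = minute 242.
Incubation must finish in time for the centrifuge run (must start by minute 182, minus 15-minute gap → minute 167); staining (must start by minute 242); data upload (must start by minute 262). The tightest is minute 167, so incubation must start by 167 − 45 = minute 122.

122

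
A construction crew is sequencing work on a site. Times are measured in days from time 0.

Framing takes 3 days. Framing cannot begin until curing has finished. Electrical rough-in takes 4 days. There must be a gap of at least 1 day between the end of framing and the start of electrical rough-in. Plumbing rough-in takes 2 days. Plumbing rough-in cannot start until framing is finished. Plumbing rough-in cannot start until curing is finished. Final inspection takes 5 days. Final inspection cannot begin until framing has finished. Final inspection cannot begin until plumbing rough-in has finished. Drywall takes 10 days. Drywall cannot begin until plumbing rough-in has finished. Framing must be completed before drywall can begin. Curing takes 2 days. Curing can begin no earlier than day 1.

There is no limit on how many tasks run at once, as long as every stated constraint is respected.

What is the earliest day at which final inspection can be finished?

Curing waits on its own release at day 1, so it starts at day 1 and finishes at 1 + 2 = day 3.
After curing (finishes day 3), framing can start at day 3 and finishes at day 6.
Plumbing rough-in has to wait for framing (finishes day 6); curing (finishes day 3). The latest of these is day 6, so plumbing rough-in runs day 6 to 6 + 2 = day 8.
Final inspection has to wait for framing (finishes day 6); plumbing rough-in (finishes day 8). The latest of these is day 8, so final inspection runs day 8 to 8 + 5 = day 13.

13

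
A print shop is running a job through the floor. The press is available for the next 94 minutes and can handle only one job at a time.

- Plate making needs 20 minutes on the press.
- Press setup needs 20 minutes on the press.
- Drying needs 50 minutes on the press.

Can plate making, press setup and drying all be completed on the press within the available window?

Yes

Running back to back, the jobs need 20 + 20 + 50 = 90 minutes on the press.
Since 90 ≤ 94, they fit within the window.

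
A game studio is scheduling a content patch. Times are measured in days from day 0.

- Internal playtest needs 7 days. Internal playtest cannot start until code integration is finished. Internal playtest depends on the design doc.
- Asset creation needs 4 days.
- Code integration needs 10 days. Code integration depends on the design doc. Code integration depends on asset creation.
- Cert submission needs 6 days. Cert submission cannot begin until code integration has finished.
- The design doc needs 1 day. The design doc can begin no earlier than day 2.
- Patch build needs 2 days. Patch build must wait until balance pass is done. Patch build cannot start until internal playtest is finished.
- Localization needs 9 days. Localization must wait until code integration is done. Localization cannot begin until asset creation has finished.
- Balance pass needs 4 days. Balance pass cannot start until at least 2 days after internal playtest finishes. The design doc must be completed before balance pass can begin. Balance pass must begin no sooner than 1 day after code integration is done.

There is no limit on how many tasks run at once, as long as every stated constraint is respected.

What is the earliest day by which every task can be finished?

29

Nothing blocks asset creation, so it runs from day 0 to day 4.
After its own release at day 2, the design doc can start at day 2 and finishes at day 3.
For code integration: the design doc (finishes day 3); asset creation (finishes day 4). Taking the maximum gives a start of day 4, and it finishes at 4 + 10 = day 14.
After code integration (finishes day 14), cert submission can start at day 14 and finishes at day 20.
For localization: code integration (finishes day 14); asset creation (finishes day 4). Taking the maximum gives a start of day 14, and it finishes at 14 + 9 = day 23.
Internal playtest cannot start until code integration (finishes day 14); the design doc (finishes day 3). The controlling bound is day 14, so internal playtest finishes at 14 + 7 = day 21.
Balance pass cannot start until internal playtest (finishes day 21, plus 2-day gap → day 23); the design doc (finishes day 3); code integration (finishes day 14, plus 1-day gap → day 15). The controlling bound is day 23, so balance pass finishes at 23 + 4 = day 27.
Patch build needs all of balance pass (finishes day 27); internal playtest (finishes day 21). That puts its earliest start at day 27; it finishes at 27 + 2 = day 29.
All tasks are finished once the last one completes. Finish times: The design doc at 3, Asset creation at 4, Code integration at 14, Internal playtest at 21, Balance pass at 27, Localization at 23, Cert submission at 20, Patch build at 29. The latest is day 29.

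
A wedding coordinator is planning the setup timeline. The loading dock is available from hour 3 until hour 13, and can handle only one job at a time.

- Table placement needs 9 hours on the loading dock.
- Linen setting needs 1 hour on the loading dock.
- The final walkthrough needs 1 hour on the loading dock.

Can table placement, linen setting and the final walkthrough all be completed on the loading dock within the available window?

No

The loading dock window is 13 − 3 = 10 hours.
Running back to back, the jobs need 9 + 1 + 1 = 11 hours on the loading dock.
Since 11 > 10, they cannot all fit.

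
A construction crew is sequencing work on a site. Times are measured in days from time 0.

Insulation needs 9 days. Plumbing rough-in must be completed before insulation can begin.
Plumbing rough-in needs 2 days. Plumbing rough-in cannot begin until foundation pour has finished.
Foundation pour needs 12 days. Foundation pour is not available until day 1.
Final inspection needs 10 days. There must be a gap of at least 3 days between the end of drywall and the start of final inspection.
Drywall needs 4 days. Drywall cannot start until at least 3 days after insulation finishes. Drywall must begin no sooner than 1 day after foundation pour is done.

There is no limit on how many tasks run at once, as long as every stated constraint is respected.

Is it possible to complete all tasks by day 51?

Foundation pour waits on its own release at day 1, so it starts at day 1 and finishes at 1 + 12 = day 13.
After foundation pour (finishes day 13), plumbing rough-in can start at day 13 and finishes at day 15.
Insulation cannot begin until plumbing rough-in (finishes day 15). It runs from day 15 to 15 + 9 = day 24.
Drywall needs all of insulation (finishes day 24, plus 3-day gap → day 27); foundation pour (finishes day 13, plus 1-day gap → day 14). That puts its earliest start at day 27; it finishes at 27 + 4 = day 31.
After drywall (finishes day 31, plus 3-day gap → day 34), final inspection can start at day 34 and finishes at day 44.
Every task is finished by day 44, which is no later than the deadline of 51, so the schedule is feasible.

Yes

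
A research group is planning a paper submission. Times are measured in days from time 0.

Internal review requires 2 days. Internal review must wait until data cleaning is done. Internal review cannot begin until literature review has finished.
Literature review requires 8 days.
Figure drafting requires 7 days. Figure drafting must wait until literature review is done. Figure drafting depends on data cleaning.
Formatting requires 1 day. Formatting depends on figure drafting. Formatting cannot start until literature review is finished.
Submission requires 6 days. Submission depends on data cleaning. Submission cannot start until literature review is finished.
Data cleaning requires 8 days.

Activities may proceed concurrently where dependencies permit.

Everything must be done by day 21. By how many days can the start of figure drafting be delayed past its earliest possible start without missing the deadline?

Nothing blocks data cleaning, so it runs from day 0 to day 8.
Nothing blocks literature review, so it runs from day 0 to day 8.
For figure drafting: literature review (finishes day 8); data cleaning (finishes day 8). Taking the maximum gives a start of day 8, and it finishes at 8 + 7 = day 15.

Working backward from the deadline:
Formatting has no dependents, so it just needs to finish by day 21. Starting by 21 − 1 = day 20 achieves that.
Figure drafting feeds into formatting (must start by day 20); so figure drafting must finish by day 20 and therefore start by day 13.
So figure drafting can start as early as day 8 and as late as day 13, giving 13 − 8 = 5 days of slack.

5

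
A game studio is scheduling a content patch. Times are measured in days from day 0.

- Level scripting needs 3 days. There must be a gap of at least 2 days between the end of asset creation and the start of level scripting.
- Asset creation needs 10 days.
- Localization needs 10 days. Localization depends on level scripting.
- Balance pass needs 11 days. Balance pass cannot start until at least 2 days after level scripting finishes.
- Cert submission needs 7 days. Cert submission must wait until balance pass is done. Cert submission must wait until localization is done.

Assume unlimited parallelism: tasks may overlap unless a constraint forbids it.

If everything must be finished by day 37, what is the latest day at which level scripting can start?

14

Nothing follows cert submission; the deadline of day 37 is its only limit. It must start by 37 − 7 = day 30.
Since cert submission (must start by day 30) depends on it, balance pass must finish by day 30. Backing off its 11-day duration gives a latest start of day 19.
Localization has to be done before cert submission (must start by day 30). That means finishing by day 30, i.e. starting by 30 − 10 = day 20.
Level scripting feeds balance pass (must start by day 19, minus 2-day gap → day 17); localization (must start by day 20). Taking the minimum, level scripting must finish by day 17 and start by 17 − 3 = day 14.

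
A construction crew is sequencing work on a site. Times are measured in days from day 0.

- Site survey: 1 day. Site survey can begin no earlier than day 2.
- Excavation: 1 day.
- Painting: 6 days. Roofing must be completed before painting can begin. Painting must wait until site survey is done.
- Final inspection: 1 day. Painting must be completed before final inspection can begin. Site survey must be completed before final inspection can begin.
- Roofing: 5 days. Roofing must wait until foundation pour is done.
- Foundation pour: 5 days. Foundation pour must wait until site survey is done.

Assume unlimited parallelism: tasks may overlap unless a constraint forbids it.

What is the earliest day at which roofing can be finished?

13

Site survey cannot begin until its own release at day 2. It runs from day 2 to 2 + 1 = day 3.
Foundation pour waits on site survey (finishes day 3), so it starts at day 3 and finishes at 3 + 5 = day 8.
After foundation pour (finishes day 8), roofing can start at day 8 and finishes at day 13.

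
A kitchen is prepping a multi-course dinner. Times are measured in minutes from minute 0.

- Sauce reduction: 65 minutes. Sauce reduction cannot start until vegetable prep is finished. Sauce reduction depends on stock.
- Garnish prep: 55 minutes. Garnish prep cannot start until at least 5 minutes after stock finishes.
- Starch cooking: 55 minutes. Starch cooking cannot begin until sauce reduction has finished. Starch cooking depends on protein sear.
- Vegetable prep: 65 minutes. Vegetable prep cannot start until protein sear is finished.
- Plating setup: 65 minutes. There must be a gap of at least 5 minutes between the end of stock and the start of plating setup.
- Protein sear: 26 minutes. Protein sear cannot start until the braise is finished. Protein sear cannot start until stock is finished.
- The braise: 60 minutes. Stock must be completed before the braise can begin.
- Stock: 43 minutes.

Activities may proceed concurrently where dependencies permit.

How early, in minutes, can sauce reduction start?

194

Stock has no prerequisites, so it starts at minute 0 and finishes at minute 43.
After stock (finishes minute 43), the braise can start at minute 43 and finishes at minute 103.
Protein sear needs all of the braise (finishes minute 103); stock (finishes minute 43). That puts its earliest start at minute 103; it finishes at 103 + 26 = minute 129.
After protein sear (finishes minute 129), vegetable prep can start at minute 129 and finishes at minute 194.
Sauce reduction waits on vegetable prep (finishes minute 194); stock (finishes minute 43). The latest of these is minute 194, which is the earliest sauce reduction can start.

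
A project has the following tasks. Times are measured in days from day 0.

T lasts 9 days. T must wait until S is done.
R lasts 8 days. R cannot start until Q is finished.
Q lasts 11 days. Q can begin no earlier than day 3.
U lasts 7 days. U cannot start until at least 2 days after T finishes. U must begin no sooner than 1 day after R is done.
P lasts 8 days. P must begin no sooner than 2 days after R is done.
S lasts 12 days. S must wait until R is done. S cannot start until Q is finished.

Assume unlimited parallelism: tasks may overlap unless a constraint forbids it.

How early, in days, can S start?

22

After its own release at day 3, Q can start at day 3 and finishes at day 14.
R waits on Q (finishes day 14), so it starts at day 14 and finishes at 14 + 8 = day 22.
S waits on R (finishes day 22); Q (finishes day 14). The latest of these is day 22, which is the earliest S can start.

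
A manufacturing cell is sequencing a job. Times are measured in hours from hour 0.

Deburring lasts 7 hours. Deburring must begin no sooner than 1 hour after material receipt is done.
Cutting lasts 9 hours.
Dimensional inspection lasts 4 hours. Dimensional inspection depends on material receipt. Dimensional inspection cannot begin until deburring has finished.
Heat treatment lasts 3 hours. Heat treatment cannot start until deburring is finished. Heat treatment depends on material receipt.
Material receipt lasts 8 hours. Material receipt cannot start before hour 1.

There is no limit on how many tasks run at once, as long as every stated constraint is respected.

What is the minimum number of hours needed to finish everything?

21

Cutting can start immediately at hour 0; it finishes at hour 9.
Material receipt waits on its own release at hour 1, so it starts at hour 1 and finishes at 1 + 8 = hour 9.
After material receipt (finishes hour 9, plus 1-hour gap → hour 10), deburring can start at hour 10 and finishes at hour 17.
Dimensional inspection needs all of material receipt (finishes hour 9); deburring (finishes hour 17). That puts its earliest start at hour 17; it finishes at 17 + 4 = hour 21.
Heat treatment cannot start until deburring (finishes hour 17); material receipt (finishes hour 9). The controlling bound is hour 17, so heat treatment finishes at 17 + 3 = hour 20.
All tasks are finished once the last one completes. Finish times: Material receipt at 9, Cutting at 9, Deburring at 17, Heat treatment at 20, Dimensional inspection at 21. The latest is hour 21.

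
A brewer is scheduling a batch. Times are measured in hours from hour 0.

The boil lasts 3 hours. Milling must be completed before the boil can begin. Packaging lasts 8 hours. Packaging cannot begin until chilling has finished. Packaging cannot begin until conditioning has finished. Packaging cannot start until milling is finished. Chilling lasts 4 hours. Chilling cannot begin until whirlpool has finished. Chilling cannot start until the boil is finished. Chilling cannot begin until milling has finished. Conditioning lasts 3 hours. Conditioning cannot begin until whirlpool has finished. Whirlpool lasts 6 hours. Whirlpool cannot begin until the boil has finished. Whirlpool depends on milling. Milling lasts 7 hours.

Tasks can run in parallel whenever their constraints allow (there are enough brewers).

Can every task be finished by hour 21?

No

Nothing blocks milling, so it runs from hour 0 to hour 7.
The boil cannot begin until milling (finishes hour 7). It runs from hour 7 to 7 + 3 = hour 10.
Whirlpool cannot start until the boil (finishes hour 10); milling (finishes hour 7). The controlling bound is hour 10, so whirlpool finishes at 10 + 6 = hour 16.
Conditioning cannot begin until whirlpool (finishes hour 16). It runs from hour 16 to 16 + 3 = hour 19.
Chilling has to wait for whirlpool (finishes hour 16); the boil (finishes hour 10); milling (finishes hour 7). The latest of these is hour 16, so chilling runs hour 16 to 16 + 4 = hour 20.
Packaging cannot start until chilling (finishes hour 20); conditioning (finishes hour 19); milling (finishes hour 7). The controlling bound is hour 20, so packaging finishes at 20 + 8 = hour 28.
The earliest everything can be done is hour 28, which is after the deadline of 21, so it is not possible.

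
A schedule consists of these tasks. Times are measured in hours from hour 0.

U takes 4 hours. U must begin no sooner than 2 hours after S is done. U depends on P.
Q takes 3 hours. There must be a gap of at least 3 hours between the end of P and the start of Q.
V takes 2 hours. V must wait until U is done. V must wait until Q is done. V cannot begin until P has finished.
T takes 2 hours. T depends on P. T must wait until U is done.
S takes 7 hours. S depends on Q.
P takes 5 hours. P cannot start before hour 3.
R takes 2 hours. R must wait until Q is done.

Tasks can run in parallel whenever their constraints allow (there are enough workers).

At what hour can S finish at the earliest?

21

P cannot begin until its own release at hour 3. It runs from hour 3 to 3 + 5 = hour 8.
Q waits on P (finishes hour 8, plus 3-hour gap → hour 11), so it starts at hour 11 and finishes at 11 + 3 = hour 14.
S cannot begin until Q (finishes hour 14). It runs from hour 14 to 14 + 7 = hour 21.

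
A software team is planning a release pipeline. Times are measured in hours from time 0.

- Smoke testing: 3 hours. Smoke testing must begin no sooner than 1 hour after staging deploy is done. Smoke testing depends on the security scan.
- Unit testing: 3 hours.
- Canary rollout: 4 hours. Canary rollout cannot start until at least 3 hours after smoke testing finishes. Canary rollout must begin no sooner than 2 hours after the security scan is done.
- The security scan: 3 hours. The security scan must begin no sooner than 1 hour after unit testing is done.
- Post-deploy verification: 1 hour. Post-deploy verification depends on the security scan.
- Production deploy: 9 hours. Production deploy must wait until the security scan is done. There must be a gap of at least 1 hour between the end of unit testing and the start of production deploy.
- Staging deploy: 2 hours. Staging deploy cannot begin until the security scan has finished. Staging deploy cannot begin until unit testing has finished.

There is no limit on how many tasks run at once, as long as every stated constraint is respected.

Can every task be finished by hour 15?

No

Unit testing has no prerequisites, so it starts at hour 0 and finishes at hour 3.
After unit testing (finishes hour 3, plus 1-hour gap → hour 4), the security scan can start at hour 4 and finishes at hour 7.
After the security scan (finishes hour 7), post-deploy verification can start at hour 7 and finishes at hour 8.
Production deploy needs all of the security scan (finishes hour 7); unit testing (finishes hour 3, plus 1-hour gap → hour 4). That puts its earliest start at hour 7; it finishes at 7 + 9 = hour 16.
Staging deploy needs all of the security scan (finishes hour 7); unit testing (finishes hour 3). That puts its earliest start at hour 7; it finishes at 7 + 2 = hour 9.
Smoke testing has to wait for staging deploy (finishes hour 9, plus 1-hour gap → hour 10); the security scan (finishes hour 7). The latest of these is hour 10, so smoke testing runs hour 10 to 10 + 3 = hour 13.
Canary rollout needs all of smoke testing (finishes hour 13, plus 3-hour gap → hour 16); the security scan (finishes hour 7, plus 2-hour gap → hour 9). That puts its earliest start at hour 16; it finishes at 16 + 4 = hour 20.
The earliest everything can be done is hour 20, which is after the deadline of 15, so it is not possible.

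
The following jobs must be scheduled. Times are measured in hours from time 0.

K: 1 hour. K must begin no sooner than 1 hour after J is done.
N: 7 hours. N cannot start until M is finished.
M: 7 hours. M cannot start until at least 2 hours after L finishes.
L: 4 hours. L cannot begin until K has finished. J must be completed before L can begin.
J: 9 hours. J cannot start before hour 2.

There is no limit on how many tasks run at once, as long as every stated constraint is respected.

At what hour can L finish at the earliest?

J waits on its own release at hour 2, so it starts at hour 2 and finishes at 2 + 9 = hour 11.
K waits on J (finishes hour 11, plus 1-hour gap → hour 12), so it starts at hour 12 and finishes at 12 + 1 = hour 13.
L needs all of K (finishes hour 13); J (finishes hour 11). That puts its earliest start at hour 13; it finishes at 13 + 4 = hour 17.

17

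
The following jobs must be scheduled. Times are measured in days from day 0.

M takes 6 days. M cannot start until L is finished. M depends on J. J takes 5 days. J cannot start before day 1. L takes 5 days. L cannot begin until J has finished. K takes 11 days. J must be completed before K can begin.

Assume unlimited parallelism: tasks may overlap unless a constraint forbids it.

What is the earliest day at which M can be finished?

After its own release at day 1, J can start at day 1 and finishes at day 6.
L cannot begin until J (finishes day 6). It runs from day 6 to 6 + 5 = day 11.
M needs all of L (finishes day 11); J (finishes day 6). That puts its earliest start at day 11; it finishes at 11 + 6 = day 17.

17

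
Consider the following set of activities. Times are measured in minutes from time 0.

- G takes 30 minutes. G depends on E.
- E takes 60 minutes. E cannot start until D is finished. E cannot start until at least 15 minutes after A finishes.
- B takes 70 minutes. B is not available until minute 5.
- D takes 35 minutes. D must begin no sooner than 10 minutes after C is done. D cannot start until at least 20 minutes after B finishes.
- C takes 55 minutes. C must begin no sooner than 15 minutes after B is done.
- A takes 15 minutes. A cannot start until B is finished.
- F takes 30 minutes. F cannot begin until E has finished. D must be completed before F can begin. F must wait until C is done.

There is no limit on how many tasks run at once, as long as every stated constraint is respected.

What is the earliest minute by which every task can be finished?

280

After its own release at minute 5, B can start at minute 5 and finishes at minute 75.
C waits on B (finishes minute 75, plus 15-minute gap → minute 90), so it starts at minute 90 and finishes at 90 + 55 = minute 145.
D cannot start until C (finishes minute 145, plus 10-minute gap → minute 155); B (finishes minute 75, plus 20-minute gap → minute 95). The controlling bound is minute 155, so D finishes at 155 + 35 = minute 190.
After B (finishes minute 75), A can start at minute 75 and finishes at minute 90.
E has to wait for D (finishes minute 190); A (finishes minute 90, plus 15-minute gap → minute 105). The latest of these is minute 190, so E runs minute 190 to 190 + 60 = minute 250.
G waits on E (finishes minute 250), so it starts at minute 250 and finishes at 250 + 30 = minute 280.
F needs all of E (finishes minute 250); D (finishes minute 190); C (finishes minute 145). That puts its earliest start at minute 250; it finishes at 250 + 30 = minute 280.
All tasks are finished once the last one completes. Finish times: A at 90, B at 75, C at 145, D at 190, E at 250, F at 280, G at 280. The latest is minute 280.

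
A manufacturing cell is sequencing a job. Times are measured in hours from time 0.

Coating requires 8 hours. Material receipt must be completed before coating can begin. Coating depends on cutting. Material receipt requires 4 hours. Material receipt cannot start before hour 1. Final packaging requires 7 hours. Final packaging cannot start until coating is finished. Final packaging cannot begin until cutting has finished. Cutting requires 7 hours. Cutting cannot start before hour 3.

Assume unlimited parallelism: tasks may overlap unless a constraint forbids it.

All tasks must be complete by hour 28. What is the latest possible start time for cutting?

6

Nothing follows final packaging; the deadline of hour 28 is its only limit. It must start by 28 − 7 = hour 21.
Coating feeds into final packaging (must start by hour 21); so coating must finish by hour 21 and therefore start by hour 13.
Cutting must finish in time for coating (must start by hour 13); final packaging (must start by hour 21). The tightest is hour 13, so cutting must start by 13 − 7 = hour 6.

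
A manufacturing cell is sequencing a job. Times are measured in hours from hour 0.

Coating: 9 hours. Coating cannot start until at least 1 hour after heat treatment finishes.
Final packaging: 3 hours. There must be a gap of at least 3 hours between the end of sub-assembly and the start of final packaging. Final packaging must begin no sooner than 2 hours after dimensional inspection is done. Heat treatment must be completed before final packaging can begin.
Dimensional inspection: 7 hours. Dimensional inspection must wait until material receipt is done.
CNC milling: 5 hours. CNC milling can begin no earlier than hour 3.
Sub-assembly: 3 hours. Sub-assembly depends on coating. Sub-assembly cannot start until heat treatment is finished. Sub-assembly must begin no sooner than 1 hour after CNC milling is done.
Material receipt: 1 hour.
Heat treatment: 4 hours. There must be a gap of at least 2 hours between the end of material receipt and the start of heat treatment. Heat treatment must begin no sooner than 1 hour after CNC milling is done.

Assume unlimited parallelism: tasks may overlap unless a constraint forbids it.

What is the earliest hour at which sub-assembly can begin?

23

CNC milling waits on its own release at hour 3, so it starts at hour 3 and finishes at 3 + 5 = hour 8.
Nothing blocks material receipt, so it runs from hour 0 to hour 1.
Heat treatment cannot start until material receipt (finishes hour 1, plus 2-hour gap → hour 3); CNC milling (finishes hour 8, plus 1-hour gap → hour 9). The controlling bound is hour 9, so heat treatment finishes at 9 + 4 = hour 13.
After heat treatment (finishes hour 13, plus 1-hour gap → hour 14), coating can start at hour 14 and finishes at hour 23.
Sub-assembly waits on coating (finishes hour 23); heat treatment (finishes hour 13); CNC milling (finishes hour 8, plus 1-hour gap → hour 9). The latest of these is hour 23, which is the earliest sub-assembly can start.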